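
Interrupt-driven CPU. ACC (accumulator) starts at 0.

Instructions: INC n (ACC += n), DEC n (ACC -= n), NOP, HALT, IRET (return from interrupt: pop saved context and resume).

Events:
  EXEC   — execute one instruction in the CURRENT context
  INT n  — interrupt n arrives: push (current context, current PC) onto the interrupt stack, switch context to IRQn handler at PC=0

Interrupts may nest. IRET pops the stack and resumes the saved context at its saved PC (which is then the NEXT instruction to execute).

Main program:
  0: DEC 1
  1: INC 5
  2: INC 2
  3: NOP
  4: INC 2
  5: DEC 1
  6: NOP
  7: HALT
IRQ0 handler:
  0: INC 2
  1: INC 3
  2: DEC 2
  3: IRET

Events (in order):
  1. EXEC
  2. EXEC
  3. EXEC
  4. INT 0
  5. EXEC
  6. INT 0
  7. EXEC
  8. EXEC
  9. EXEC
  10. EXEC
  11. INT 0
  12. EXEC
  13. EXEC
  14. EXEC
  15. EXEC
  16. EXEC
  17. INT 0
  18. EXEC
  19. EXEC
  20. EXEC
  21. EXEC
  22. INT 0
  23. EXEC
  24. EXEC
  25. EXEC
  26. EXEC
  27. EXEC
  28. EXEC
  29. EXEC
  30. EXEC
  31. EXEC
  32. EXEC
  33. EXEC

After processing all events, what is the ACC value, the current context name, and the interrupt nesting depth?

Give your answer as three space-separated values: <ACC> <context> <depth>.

Answer: 22 MAIN 0

Derivation:
Event 1 (EXEC): [MAIN] PC=0: DEC 1 -> ACC=-1
Event 2 (EXEC): [MAIN] PC=1: INC 5 -> ACC=4
Event 3 (EXEC): [MAIN] PC=2: INC 2 -> ACC=6
Event 4 (INT 0): INT 0 arrives: push (MAIN, PC=3), enter IRQ0 at PC=0 (depth now 1)
Event 5 (EXEC): [IRQ0] PC=0: INC 2 -> ACC=8
Event 6 (INT 0): INT 0 arrives: push (IRQ0, PC=1), enter IRQ0 at PC=0 (depth now 2)
Event 7 (EXEC): [IRQ0] PC=0: INC 2 -> ACC=10
Event 8 (EXEC): [IRQ0] PC=1: INC 3 -> ACC=13
Event 9 (EXEC): [IRQ0] PC=2: DEC 2 -> ACC=11
Event 10 (EXEC): [IRQ0] PC=3: IRET -> resume IRQ0 at PC=1 (depth now 1)
Event 11 (INT 0): INT 0 arrives: push (IRQ0, PC=1), enter IRQ0 at PC=0 (depth now 2)
Event 12 (EXEC): [IRQ0] PC=0: INC 2 -> ACC=13
Event 13 (EXEC): [IRQ0] PC=1: INC 3 -> ACC=16
Event 14 (EXEC): [IRQ0] PC=2: DEC 2 -> ACC=14
Event 15 (EXEC): [IRQ0] PC=3: IRET -> resume IRQ0 at PC=1 (depth now 1)
Event 16 (EXEC): [IRQ0] PC=1: INC 3 -> ACC=17
Event 17 (INT 0): INT 0 arrives: push (IRQ0, PC=2), enter IRQ0 at PC=0 (depth now 2)
Event 18 (EXEC): [IRQ0] PC=0: INC 2 -> ACC=19
Event 19 (EXEC): [IRQ0] PC=1: INC 3 -> ACC=22
Event 20 (EXEC): [IRQ0] PC=2: DEC 2 -> ACC=20
Event 21 (EXEC): [IRQ0] PC=3: IRET -> resume IRQ0 at PC=2 (depth now 1)
Event 22 (INT 0): INT 0 arrives: push (IRQ0, PC=2), enter IRQ0 at PC=0 (depth now 2)
Event 23 (EXEC): [IRQ0] PC=0: INC 2 -> ACC=22
Event 24 (EXEC): [IRQ0] PC=1: INC 3 -> ACC=25
Event 25 (EXEC): [IRQ0] PC=2: DEC 2 -> ACC=23
Event 26 (EXEC): [IRQ0] PC=3: IRET -> resume IRQ0 at PC=2 (depth now 1)
Event 27 (EXEC): [IRQ0] PC=2: DEC 2 -> ACC=21
Event 28 (EXEC): [IRQ0] PC=3: IRET -> resume MAIN at PC=3 (depth now 0)
Event 29 (EXEC): [MAIN] PC=3: NOP
Event 30 (EXEC): [MAIN] PC=4: INC 2 -> ACC=23
Event 31 (EXEC): [MAIN] PC=5: DEC 1 -> ACC=22
Event 32 (EXEC): [MAIN] PC=6: NOP
Event 33 (EXEC): [MAIN] PC=7: HALT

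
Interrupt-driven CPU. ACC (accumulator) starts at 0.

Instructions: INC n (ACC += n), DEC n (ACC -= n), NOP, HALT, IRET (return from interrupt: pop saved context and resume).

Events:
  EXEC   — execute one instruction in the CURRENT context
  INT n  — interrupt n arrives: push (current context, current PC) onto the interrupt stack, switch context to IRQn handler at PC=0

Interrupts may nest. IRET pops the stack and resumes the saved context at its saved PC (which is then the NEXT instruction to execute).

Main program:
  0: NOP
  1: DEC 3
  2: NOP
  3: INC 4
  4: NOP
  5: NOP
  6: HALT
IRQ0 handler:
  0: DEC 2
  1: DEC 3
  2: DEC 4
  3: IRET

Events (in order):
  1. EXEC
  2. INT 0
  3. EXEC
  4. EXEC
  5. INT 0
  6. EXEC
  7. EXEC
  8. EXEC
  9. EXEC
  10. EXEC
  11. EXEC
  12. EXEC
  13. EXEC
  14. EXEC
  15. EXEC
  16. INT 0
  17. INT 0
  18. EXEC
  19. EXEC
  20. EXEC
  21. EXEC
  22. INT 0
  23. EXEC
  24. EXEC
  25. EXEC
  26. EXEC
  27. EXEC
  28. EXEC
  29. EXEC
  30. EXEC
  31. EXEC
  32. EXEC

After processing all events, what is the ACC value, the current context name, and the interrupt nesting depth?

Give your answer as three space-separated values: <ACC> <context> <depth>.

Event 1 (EXEC): [MAIN] PC=0: NOP
Event 2 (INT 0): INT 0 arrives: push (MAIN, PC=1), enter IRQ0 at PC=0 (depth now 1)
Event 3 (EXEC): [IRQ0] PC=0: DEC 2 -> ACC=-2
Event 4 (EXEC): [IRQ0] PC=1: DEC 3 -> ACC=-5
Event 5 (INT 0): INT 0 arrives: push (IRQ0, PC=2), enter IRQ0 at PC=0 (depth now 2)
Event 6 (EXEC): [IRQ0] PC=0: DEC 2 -> ACC=-7
Event 7 (EXEC): [IRQ0] PC=1: DEC 3 -> ACC=-10
Event 8 (EXEC): [IRQ0] PC=2: DEC 4 -> ACC=-14
Event 9 (EXEC): [IRQ0] PC=3: IRET -> resume IRQ0 at PC=2 (depth now 1)
Event 10 (EXEC): [IRQ0] PC=2: DEC 4 -> ACC=-18
Event 11 (EXEC): [IRQ0] PC=3: IRET -> resume MAIN at PC=1 (depth now 0)
Event 12 (EXEC): [MAIN] PC=1: DEC 3 -> ACC=-21
Event 13 (EXEC): [MAIN] PC=2: NOP
Event 14 (EXEC): [MAIN] PC=3: INC 4 -> ACC=-17
Event 15 (EXEC): [MAIN] PC=4: NOP
Event 16 (INT 0): INT 0 arrives: push (MAIN, PC=5), enter IRQ0 at PC=0 (depth now 1)
Event 17 (INT 0): INT 0 arrives: push (IRQ0, PC=0), enter IRQ0 at PC=0 (depth now 2)
Event 18 (EXEC): [IRQ0] PC=0: DEC 2 -> ACC=-19
Event 19 (EXEC): [IRQ0] PC=1: DEC 3 -> ACC=-22
Event 20 (EXEC): [IRQ0] PC=2: DEC 4 -> ACC=-26
Event 21 (EXEC): [IRQ0] PC=3: IRET -> resume IRQ0 at PC=0 (depth now 1)
Event 22 (INT 0): INT 0 arrives: push (IRQ0, PC=0), enter IRQ0 at PC=0 (depth now 2)
Event 23 (EXEC): [IRQ0] PC=0: DEC 2 -> ACC=-28
Event 24 (EXEC): [IRQ0] PC=1: DEC 3 -> ACC=-31
Event 25 (EXEC): [IRQ0] PC=2: DEC 4 -> ACC=-35
Event 26 (EXEC): [IRQ0] PC=3: IRET -> resume IRQ0 at PC=0 (depth now 1)
Event 27 (EXEC): [IRQ0] PC=0: DEC 2 -> ACC=-37
Event 28 (EXEC): [IRQ0] PC=1: DEC 3 -> ACC=-40
Event 29 (EXEC): [IRQ0] PC=2: DEC 4 -> ACC=-44
Event 30 (EXEC): [IRQ0] PC=3: IRET -> resume MAIN at PC=5 (depth now 0)
Event 31 (EXEC): [MAIN] PC=5: NOP
Event 32 (EXEC): [MAIN] PC=6: HALT

Answer: -44 MAIN 0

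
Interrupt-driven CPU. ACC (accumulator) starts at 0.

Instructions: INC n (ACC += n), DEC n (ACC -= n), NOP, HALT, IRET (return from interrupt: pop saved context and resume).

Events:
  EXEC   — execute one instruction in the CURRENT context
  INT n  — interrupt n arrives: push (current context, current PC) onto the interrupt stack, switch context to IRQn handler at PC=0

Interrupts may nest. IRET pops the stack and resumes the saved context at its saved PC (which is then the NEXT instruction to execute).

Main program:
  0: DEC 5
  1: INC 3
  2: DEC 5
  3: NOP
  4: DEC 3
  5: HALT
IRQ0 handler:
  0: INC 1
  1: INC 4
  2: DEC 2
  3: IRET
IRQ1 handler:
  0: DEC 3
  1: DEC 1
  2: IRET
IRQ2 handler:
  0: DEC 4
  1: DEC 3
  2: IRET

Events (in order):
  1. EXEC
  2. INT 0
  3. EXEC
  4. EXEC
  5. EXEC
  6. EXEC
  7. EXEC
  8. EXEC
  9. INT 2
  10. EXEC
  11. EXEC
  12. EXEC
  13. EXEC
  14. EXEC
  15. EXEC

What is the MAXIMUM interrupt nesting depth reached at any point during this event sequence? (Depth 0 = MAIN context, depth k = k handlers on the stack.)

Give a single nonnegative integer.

Answer: 1

Derivation:
Event 1 (EXEC): [MAIN] PC=0: DEC 5 -> ACC=-5 [depth=0]
Event 2 (INT 0): INT 0 arrives: push (MAIN, PC=1), enter IRQ0 at PC=0 (depth now 1) [depth=1]
Event 3 (EXEC): [IRQ0] PC=0: INC 1 -> ACC=-4 [depth=1]
Event 4 (EXEC): [IRQ0] PC=1: INC 4 -> ACC=0 [depth=1]
Event 5 (EXEC): [IRQ0] PC=2: DEC 2 -> ACC=-2 [depth=1]
Event 6 (EXEC): [IRQ0] PC=3: IRET -> resume MAIN at PC=1 (depth now 0) [depth=0]
Event 7 (EXEC): [MAIN] PC=1: INC 3 -> ACC=1 [depth=0]
Event 8 (EXEC): [MAIN] PC=2: DEC 5 -> ACC=-4 [depth=0]
Event 9 (INT 2): INT 2 arrives: push (MAIN, PC=3), enter IRQ2 at PC=0 (depth now 1) [depth=1]
Event 10 (EXEC): [IRQ2] PC=0: DEC 4 -> ACC=-8 [depth=1]
Event 11 (EXEC): [IRQ2] PC=1: DEC 3 -> ACC=-11 [depth=1]
Event 12 (EXEC): [IRQ2] PC=2: IRET -> resume MAIN at PC=3 (depth now 0) [depth=0]
Event 13 (EXEC): [MAIN] PC=3: NOP [depth=0]
Event 14 (EXEC): [MAIN] PC=4: DEC 3 -> ACC=-14 [depth=0]
Event 15 (EXEC): [MAIN] PC=5: HALT [depth=0]
Max depth observed: 1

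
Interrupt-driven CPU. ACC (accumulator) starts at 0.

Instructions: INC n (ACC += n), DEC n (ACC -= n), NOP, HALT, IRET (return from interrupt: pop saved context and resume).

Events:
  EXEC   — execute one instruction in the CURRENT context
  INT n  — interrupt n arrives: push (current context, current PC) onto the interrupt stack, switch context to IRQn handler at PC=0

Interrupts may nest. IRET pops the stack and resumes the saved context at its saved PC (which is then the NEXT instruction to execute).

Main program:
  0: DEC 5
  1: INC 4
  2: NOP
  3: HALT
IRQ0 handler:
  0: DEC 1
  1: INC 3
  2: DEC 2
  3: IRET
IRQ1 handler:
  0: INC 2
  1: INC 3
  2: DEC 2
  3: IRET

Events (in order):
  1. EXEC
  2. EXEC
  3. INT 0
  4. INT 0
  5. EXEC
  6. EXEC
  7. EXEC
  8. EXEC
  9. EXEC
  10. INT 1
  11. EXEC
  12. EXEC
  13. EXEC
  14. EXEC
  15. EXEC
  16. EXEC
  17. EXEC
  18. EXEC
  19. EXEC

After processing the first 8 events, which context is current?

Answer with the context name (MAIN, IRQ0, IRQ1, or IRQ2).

Answer: IRQ0

Derivation:
Event 1 (EXEC): [MAIN] PC=0: DEC 5 -> ACC=-5
Event 2 (EXEC): [MAIN] PC=1: INC 4 -> ACC=-1
Event 3 (INT 0): INT 0 arrives: push (MAIN, PC=2), enter IRQ0 at PC=0 (depth now 1)
Event 4 (INT 0): INT 0 arrives: push (IRQ0, PC=0), enter IRQ0 at PC=0 (depth now 2)
Event 5 (EXEC): [IRQ0] PC=0: DEC 1 -> ACC=-2
Event 6 (EXEC): [IRQ0] PC=1: INC 3 -> ACC=1
Event 7 (EXEC): [IRQ0] PC=2: DEC 2 -> ACC=-1
Event 8 (EXEC): [IRQ0] PC=3: IRET -> resume IRQ0 at PC=0 (depth now 1)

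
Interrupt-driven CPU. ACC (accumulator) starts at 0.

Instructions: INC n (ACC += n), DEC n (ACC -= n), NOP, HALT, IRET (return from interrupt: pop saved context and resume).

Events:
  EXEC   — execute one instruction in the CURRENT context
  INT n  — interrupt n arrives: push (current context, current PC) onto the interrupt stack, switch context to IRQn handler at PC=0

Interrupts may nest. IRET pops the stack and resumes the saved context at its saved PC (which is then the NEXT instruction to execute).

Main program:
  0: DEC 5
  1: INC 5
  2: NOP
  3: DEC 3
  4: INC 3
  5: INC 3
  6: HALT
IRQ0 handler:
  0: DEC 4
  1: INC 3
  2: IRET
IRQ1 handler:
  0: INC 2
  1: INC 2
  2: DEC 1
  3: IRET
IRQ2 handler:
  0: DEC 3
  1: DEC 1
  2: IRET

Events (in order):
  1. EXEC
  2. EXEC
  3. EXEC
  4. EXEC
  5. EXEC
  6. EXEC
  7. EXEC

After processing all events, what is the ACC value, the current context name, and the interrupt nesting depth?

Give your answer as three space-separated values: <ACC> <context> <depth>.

Answer: 3 MAIN 0

Derivation:
Event 1 (EXEC): [MAIN] PC=0: DEC 5 -> ACC=-5
Event 2 (EXEC): [MAIN] PC=1: INC 5 -> ACC=0
Event 3 (EXEC): [MAIN] PC=2: NOP
Event 4 (EXEC): [MAIN] PC=3: DEC 3 -> ACC=-3
Event 5 (EXEC): [MAIN] PC=4: INC 3 -> ACC=0
Event 6 (EXEC): [MAIN] PC=5: INC 3 -> ACC=3
Event 7 (EXEC): [MAIN] PC=6: HALT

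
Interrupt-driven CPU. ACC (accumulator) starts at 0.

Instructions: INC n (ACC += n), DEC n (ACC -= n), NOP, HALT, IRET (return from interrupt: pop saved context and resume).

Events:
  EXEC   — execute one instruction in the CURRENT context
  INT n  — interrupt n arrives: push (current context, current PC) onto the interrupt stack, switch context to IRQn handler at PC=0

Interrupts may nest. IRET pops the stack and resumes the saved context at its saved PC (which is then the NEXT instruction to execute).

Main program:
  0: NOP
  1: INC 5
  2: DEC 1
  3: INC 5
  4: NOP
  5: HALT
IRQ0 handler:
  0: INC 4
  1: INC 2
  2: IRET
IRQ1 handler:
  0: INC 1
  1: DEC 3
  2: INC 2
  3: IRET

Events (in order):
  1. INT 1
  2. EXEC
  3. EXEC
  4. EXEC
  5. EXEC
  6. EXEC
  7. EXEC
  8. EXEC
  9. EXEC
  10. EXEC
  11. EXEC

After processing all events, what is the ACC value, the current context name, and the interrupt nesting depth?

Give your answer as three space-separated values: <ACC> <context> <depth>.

Answer: 9 MAIN 0

Derivation:
Event 1 (INT 1): INT 1 arrives: push (MAIN, PC=0), enter IRQ1 at PC=0 (depth now 1)
Event 2 (EXEC): [IRQ1] PC=0: INC 1 -> ACC=1
Event 3 (EXEC): [IRQ1] PC=1: DEC 3 -> ACC=-2
Event 4 (EXEC): [IRQ1] PC=2: INC 2 -> ACC=0
Event 5 (EXEC): [IRQ1] PC=3: IRET -> resume MAIN at PC=0 (depth now 0)
Event 6 (EXEC): [MAIN] PC=0: NOP
Event 7 (EXEC): [MAIN] PC=1: INC 5 -> ACC=5
Event 8 (EXEC): [MAIN] PC=2: DEC 1 -> ACC=4
Event 9 (EXEC): [MAIN] PC=3: INC 5 -> ACC=9
Event 10 (EXEC): [MAIN] PC=4: NOP
Event 11 (EXEC): [MAIN] PC=5: HALT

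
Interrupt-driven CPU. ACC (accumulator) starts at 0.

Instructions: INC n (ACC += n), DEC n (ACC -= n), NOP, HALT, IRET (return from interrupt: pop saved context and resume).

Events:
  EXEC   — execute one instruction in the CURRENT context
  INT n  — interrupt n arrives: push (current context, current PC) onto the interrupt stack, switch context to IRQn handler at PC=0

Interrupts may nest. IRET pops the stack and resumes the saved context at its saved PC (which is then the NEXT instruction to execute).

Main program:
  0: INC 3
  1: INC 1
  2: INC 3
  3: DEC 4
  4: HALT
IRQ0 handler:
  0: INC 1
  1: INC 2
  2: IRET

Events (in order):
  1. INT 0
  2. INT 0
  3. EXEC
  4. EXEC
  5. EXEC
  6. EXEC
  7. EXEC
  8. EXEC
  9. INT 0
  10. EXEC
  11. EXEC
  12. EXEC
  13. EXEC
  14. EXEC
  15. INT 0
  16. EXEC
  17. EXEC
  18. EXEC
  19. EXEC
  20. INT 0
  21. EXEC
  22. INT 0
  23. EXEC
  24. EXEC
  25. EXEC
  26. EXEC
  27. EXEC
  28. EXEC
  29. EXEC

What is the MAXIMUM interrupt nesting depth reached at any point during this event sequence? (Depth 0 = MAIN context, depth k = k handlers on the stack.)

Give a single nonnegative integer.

Answer: 2

Derivation:
Event 1 (INT 0): INT 0 arrives: push (MAIN, PC=0), enter IRQ0 at PC=0 (depth now 1) [depth=1]
Event 2 (INT 0): INT 0 arrives: push (IRQ0, PC=0), enter IRQ0 at PC=0 (depth now 2) [depth=2]
Event 3 (EXEC): [IRQ0] PC=0: INC 1 -> ACC=1 [depth=2]
Event 4 (EXEC): [IRQ0] PC=1: INC 2 -> ACC=3 [depth=2]
Event 5 (EXEC): [IRQ0] PC=2: IRET -> resume IRQ0 at PC=0 (depth now 1) [depth=1]
Event 6 (EXEC): [IRQ0] PC=0: INC 1 -> ACC=4 [depth=1]
Event 7 (EXEC): [IRQ0] PC=1: INC 2 -> ACC=6 [depth=1]
Event 8 (EXEC): [IRQ0] PC=2: IRET -> resume MAIN at PC=0 (depth now 0) [depth=0]
Event 9 (INT 0): INT 0 arrives: push (MAIN, PC=0), enter IRQ0 at PC=0 (depth now 1) [depth=1]
Event 10 (EXEC): [IRQ0] PC=0: INC 1 -> ACC=7 [depth=1]
Event 11 (EXEC): [IRQ0] PC=1: INC 2 -> ACC=9 [depth=1]
Event 12 (EXEC): [IRQ0] PC=2: IRET -> resume MAIN at PC=0 (depth now 0) [depth=0]
Event 13 (EXEC): [MAIN] PC=0: INC 3 -> ACC=12 [depth=0]
Event 14 (EXEC): [MAIN] PC=1: INC 1 -> ACC=13 [depth=0]
Event 15 (INT 0): INT 0 arrives: push (MAIN, PC=2), enter IRQ0 at PC=0 (depth now 1) [depth=1]
Event 16 (EXEC): [IRQ0] PC=0: INC 1 -> ACC=14 [depth=1]
Event 17 (EXEC): [IRQ0] PC=1: INC 2 -> ACC=16 [depth=1]
Event 18 (EXEC): [IRQ0] PC=2: IRET -> resume MAIN at PC=2 (depth now 0) [depth=0]
Event 19 (EXEC): [MAIN] PC=2: INC 3 -> ACC=19 [depth=0]
Event 20 (INT 0): INT 0 arrives: push (MAIN, PC=3), enter IRQ0 at PC=0 (depth now 1) [depth=1]
Event 21 (EXEC): [IRQ0] PC=0: INC 1 -> ACC=20 [depth=1]
Event 22 (INT 0): INT 0 arrives: push (IRQ0, PC=1), enter IRQ0 at PC=0 (depth now 2) [depth=2]
Event 23 (EXEC): [IRQ0] PC=0: INC 1 -> ACC=21 [depth=2]
Event 24 (EXEC): [IRQ0] PC=1: INC 2 -> ACC=23 [depth=2]
Event 25 (EXEC): [IRQ0] PC=2: IRET -> resume IRQ0 at PC=1 (depth now 1) [depth=1]
Event 26 (EXEC): [IRQ0] PC=1: INC 2 -> ACC=25 [depth=1]
Event 27 (EXEC): [IRQ0] PC=2: IRET -> resume MAIN at PC=3 (depth now 0) [depth=0]
Event 28 (EXEC): [MAIN] PC=3: DEC 4 -> ACC=21 [depth=0]
Event 29 (EXEC): [MAIN] PC=4: HALT [depth=0]
Max depth observed: 2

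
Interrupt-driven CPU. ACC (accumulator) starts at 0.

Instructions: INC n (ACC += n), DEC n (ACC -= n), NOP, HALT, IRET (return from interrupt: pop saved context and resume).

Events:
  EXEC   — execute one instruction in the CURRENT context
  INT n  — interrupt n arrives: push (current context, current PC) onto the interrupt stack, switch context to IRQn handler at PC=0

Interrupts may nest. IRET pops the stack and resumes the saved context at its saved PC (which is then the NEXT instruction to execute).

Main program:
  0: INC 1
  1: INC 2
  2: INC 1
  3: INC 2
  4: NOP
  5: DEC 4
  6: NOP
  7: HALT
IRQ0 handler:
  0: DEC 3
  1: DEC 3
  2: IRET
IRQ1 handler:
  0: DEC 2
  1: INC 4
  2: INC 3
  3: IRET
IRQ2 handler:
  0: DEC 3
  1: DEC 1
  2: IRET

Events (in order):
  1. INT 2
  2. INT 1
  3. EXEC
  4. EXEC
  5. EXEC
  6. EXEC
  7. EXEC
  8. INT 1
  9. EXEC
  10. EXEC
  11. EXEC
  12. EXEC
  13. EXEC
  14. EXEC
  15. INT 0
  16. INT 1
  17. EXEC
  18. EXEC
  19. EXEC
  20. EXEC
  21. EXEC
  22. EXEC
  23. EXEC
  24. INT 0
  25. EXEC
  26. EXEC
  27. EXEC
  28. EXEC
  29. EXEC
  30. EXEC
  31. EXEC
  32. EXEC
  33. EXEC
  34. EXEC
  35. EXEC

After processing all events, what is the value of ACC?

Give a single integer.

Event 1 (INT 2): INT 2 arrives: push (MAIN, PC=0), enter IRQ2 at PC=0 (depth now 1)
Event 2 (INT 1): INT 1 arrives: push (IRQ2, PC=0), enter IRQ1 at PC=0 (depth now 2)
Event 3 (EXEC): [IRQ1] PC=0: DEC 2 -> ACC=-2
Event 4 (EXEC): [IRQ1] PC=1: INC 4 -> ACC=2
Event 5 (EXEC): [IRQ1] PC=2: INC 3 -> ACC=5
Event 6 (EXEC): [IRQ1] PC=3: IRET -> resume IRQ2 at PC=0 (depth now 1)
Event 7 (EXEC): [IRQ2] PC=0: DEC 3 -> ACC=2
Event 8 (INT 1): INT 1 arrives: push (IRQ2, PC=1), enter IRQ1 at PC=0 (depth now 2)
Event 9 (EXEC): [IRQ1] PC=0: DEC 2 -> ACC=0
Event 10 (EXEC): [IRQ1] PC=1: INC 4 -> ACC=4
Event 11 (EXEC): [IRQ1] PC=2: INC 3 -> ACC=7
Event 12 (EXEC): [IRQ1] PC=3: IRET -> resume IRQ2 at PC=1 (depth now 1)
Event 13 (EXEC): [IRQ2] PC=1: DEC 1 -> ACC=6
Event 14 (EXEC): [IRQ2] PC=2: IRET -> resume MAIN at PC=0 (depth now 0)
Event 15 (INT 0): INT 0 arrives: push (MAIN, PC=0), enter IRQ0 at PC=0 (depth now 1)
Event 16 (INT 1): INT 1 arrives: push (IRQ0, PC=0), enter IRQ1 at PC=0 (depth now 2)
Event 17 (EXEC): [IRQ1] PC=0: DEC 2 -> ACC=4
Event 18 (EXEC): [IRQ1] PC=1: INC 4 -> ACC=8
Event 19 (EXEC): [IRQ1] PC=2: INC 3 -> ACC=11
Event 20 (EXEC): [IRQ1] PC=3: IRET -> resume IRQ0 at PC=0 (depth now 1)
Event 21 (EXEC): [IRQ0] PC=0: DEC 3 -> ACC=8
Event 22 (EXEC): [IRQ0] PC=1: DEC 3 -> ACC=5
Event 23 (EXEC): [IRQ0] PC=2: IRET -> resume MAIN at PC=0 (depth now 0)
Event 24 (INT 0): INT 0 arrives: push (MAIN, PC=0), enter IRQ0 at PC=0 (depth now 1)
Event 25 (EXEC): [IRQ0] PC=0: DEC 3 -> ACC=2
Event 26 (EXEC): [IRQ0] PC=1: DEC 3 -> ACC=-1
Event 27 (EXEC): [IRQ0] PC=2: IRET -> resume MAIN at PC=0 (depth now 0)
Event 28 (EXEC): [MAIN] PC=0: INC 1 -> ACC=0
Event 29 (EXEC): [MAIN] PC=1: INC 2 -> ACC=2
Event 30 (EXEC): [MAIN] PC=2: INC 1 -> ACC=3
Event 31 (EXEC): [MAIN] PC=3: INC 2 -> ACC=5
Event 32 (EXEC): [MAIN] PC=4: NOP
Event 33 (EXEC): [MAIN] PC=5: DEC 4 -> ACC=1
Event 34 (EXEC): [MAIN] PC=6: NOP
Event 35 (EXEC): [MAIN] PC=7: HALT

Answer: 1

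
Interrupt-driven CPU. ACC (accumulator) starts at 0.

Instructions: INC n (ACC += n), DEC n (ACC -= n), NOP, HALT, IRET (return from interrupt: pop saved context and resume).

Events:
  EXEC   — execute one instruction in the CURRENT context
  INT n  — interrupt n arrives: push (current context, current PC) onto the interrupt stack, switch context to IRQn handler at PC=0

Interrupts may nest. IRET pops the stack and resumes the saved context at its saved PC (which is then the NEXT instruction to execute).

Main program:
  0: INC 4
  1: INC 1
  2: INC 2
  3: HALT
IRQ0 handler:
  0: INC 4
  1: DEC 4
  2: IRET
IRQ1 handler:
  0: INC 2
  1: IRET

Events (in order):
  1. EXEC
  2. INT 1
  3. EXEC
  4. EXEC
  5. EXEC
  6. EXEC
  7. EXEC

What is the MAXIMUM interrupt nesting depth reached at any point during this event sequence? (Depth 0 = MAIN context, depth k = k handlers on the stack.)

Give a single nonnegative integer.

Event 1 (EXEC): [MAIN] PC=0: INC 4 -> ACC=4 [depth=0]
Event 2 (INT 1): INT 1 arrives: push (MAIN, PC=1), enter IRQ1 at PC=0 (depth now 1) [depth=1]
Event 3 (EXEC): [IRQ1] PC=0: INC 2 -> ACC=6 [depth=1]
Event 4 (EXEC): [IRQ1] PC=1: IRET -> resume MAIN at PC=1 (depth now 0) [depth=0]
Event 5 (EXEC): [MAIN] PC=1: INC 1 -> ACC=7 [depth=0]
Event 6 (EXEC): [MAIN] PC=2: INC 2 -> ACC=9 [depth=0]
Event 7 (EXEC): [MAIN] PC=3: HALT [depth=0]
Max depth observed: 1

Answer: 1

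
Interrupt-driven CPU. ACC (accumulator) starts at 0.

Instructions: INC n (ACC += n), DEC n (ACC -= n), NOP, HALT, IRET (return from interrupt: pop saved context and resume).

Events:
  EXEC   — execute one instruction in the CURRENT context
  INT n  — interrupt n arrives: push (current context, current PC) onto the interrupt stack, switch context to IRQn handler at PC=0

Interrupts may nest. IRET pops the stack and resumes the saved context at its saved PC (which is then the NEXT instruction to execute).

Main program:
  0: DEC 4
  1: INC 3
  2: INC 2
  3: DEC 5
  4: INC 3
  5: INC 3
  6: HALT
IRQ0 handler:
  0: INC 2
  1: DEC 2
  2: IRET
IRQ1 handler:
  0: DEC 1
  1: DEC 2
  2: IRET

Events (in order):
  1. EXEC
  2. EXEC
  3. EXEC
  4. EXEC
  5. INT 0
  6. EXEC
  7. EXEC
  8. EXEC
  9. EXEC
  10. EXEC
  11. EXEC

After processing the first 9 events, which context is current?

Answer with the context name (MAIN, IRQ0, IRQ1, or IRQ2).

Event 1 (EXEC): [MAIN] PC=0: DEC 4 -> ACC=-4
Event 2 (EXEC): [MAIN] PC=1: INC 3 -> ACC=-1
Event 3 (EXEC): [MAIN] PC=2: INC 2 -> ACC=1
Event 4 (EXEC): [MAIN] PC=3: DEC 5 -> ACC=-4
Event 5 (INT 0): INT 0 arrives: push (MAIN, PC=4), enter IRQ0 at PC=0 (depth now 1)
Event 6 (EXEC): [IRQ0] PC=0: INC 2 -> ACC=-2
Event 7 (EXEC): [IRQ0] PC=1: DEC 2 -> ACC=-4
Event 8 (EXEC): [IRQ0] PC=2: IRET -> resume MAIN at PC=4 (depth now 0)
Event 9 (EXEC): [MAIN] PC=4: INC 3 -> ACC=-1

Answer: MAIN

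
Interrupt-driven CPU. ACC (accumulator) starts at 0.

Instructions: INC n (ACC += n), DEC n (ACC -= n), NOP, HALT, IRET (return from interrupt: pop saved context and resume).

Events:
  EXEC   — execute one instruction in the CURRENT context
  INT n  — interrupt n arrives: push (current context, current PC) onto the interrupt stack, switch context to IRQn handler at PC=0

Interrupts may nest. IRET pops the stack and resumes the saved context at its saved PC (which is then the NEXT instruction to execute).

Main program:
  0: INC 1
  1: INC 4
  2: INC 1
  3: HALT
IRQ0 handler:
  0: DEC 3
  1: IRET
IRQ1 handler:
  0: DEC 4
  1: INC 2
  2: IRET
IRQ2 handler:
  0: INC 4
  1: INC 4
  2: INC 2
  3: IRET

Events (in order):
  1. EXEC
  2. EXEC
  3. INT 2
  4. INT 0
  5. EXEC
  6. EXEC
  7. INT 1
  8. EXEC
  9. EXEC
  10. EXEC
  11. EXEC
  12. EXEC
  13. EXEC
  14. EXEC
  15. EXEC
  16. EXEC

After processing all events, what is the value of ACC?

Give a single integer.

Event 1 (EXEC): [MAIN] PC=0: INC 1 -> ACC=1
Event 2 (EXEC): [MAIN] PC=1: INC 4 -> ACC=5
Event 3 (INT 2): INT 2 arrives: push (MAIN, PC=2), enter IRQ2 at PC=0 (depth now 1)
Event 4 (INT 0): INT 0 arrives: push (IRQ2, PC=0), enter IRQ0 at PC=0 (depth now 2)
Event 5 (EXEC): [IRQ0] PC=0: DEC 3 -> ACC=2
Event 6 (EXEC): [IRQ0] PC=1: IRET -> resume IRQ2 at PC=0 (depth now 1)
Event 7 (INT 1): INT 1 arrives: push (IRQ2, PC=0), enter IRQ1 at PC=0 (depth now 2)
Event 8 (EXEC): [IRQ1] PC=0: DEC 4 -> ACC=-2
Event 9 (EXEC): [IRQ1] PC=1: INC 2 -> ACC=0
Event 10 (EXEC): [IRQ1] PC=2: IRET -> resume IRQ2 at PC=0 (depth now 1)
Event 11 (EXEC): [IRQ2] PC=0: INC 4 -> ACC=4
Event 12 (EXEC): [IRQ2] PC=1: INC 4 -> ACC=8
Event 13 (EXEC): [IRQ2] PC=2: INC 2 -> ACC=10
Event 14 (EXEC): [IRQ2] PC=3: IRET -> resume MAIN at PC=2 (depth now 0)
Event 15 (EXEC): [MAIN] PC=2: INC 1 -> ACC=11
Event 16 (EXEC): [MAIN] PC=3: HALT

Answer: 11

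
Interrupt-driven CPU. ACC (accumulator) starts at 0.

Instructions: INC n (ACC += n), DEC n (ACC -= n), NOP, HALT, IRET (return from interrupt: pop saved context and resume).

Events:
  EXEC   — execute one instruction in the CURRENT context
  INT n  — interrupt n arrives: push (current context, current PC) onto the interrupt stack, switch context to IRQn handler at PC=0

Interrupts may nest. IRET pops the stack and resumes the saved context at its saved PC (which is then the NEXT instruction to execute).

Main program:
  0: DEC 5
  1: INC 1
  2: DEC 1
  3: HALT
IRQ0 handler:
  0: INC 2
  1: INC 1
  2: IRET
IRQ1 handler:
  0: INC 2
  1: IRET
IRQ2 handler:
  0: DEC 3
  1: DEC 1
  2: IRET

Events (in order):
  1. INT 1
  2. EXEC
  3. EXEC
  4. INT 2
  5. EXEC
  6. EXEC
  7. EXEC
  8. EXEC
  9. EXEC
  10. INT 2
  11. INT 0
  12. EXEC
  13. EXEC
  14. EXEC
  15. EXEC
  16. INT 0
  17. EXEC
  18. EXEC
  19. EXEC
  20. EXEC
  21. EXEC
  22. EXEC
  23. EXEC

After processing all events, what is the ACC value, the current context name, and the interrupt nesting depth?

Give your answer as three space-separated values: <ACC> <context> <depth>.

Answer: -5 MAIN 0

Derivation:
Event 1 (INT 1): INT 1 arrives: push (MAIN, PC=0), enter IRQ1 at PC=0 (depth now 1)
Event 2 (EXEC): [IRQ1] PC=0: INC 2 -> ACC=2
Event 3 (EXEC): [IRQ1] PC=1: IRET -> resume MAIN at PC=0 (depth now 0)
Event 4 (INT 2): INT 2 arrives: push (MAIN, PC=0), enter IRQ2 at PC=0 (depth now 1)
Event 5 (EXEC): [IRQ2] PC=0: DEC 3 -> ACC=-1
Event 6 (EXEC): [IRQ2] PC=1: DEC 1 -> ACC=-2
Event 7 (EXEC): [IRQ2] PC=2: IRET -> resume MAIN at PC=0 (depth now 0)
Event 8 (EXEC): [MAIN] PC=0: DEC 5 -> ACC=-7
Event 9 (EXEC): [MAIN] PC=1: INC 1 -> ACC=-6
Event 10 (INT 2): INT 2 arrives: push (MAIN, PC=2), enter IRQ2 at PC=0 (depth now 1)
Event 11 (INT 0): INT 0 arrives: push (IRQ2, PC=0), enter IRQ0 at PC=0 (depth now 2)
Event 12 (EXEC): [IRQ0] PC=0: INC 2 -> ACC=-4
Event 13 (EXEC): [IRQ0] PC=1: INC 1 -> ACC=-3
Event 14 (EXEC): [IRQ0] PC=2: IRET -> resume IRQ2 at PC=0 (depth now 1)
Event 15 (EXEC): [IRQ2] PC=0: DEC 3 -> ACC=-6
Event 16 (INT 0): INT 0 arrives: push (IRQ2, PC=1), enter IRQ0 at PC=0 (depth now 2)
Event 17 (EXEC): [IRQ0] PC=0: INC 2 -> ACC=-4
Event 18 (EXEC): [IRQ0] PC=1: INC 1 -> ACC=-3
Event 19 (EXEC): [IRQ0] PC=2: IRET -> resume IRQ2 at PC=1 (depth now 1)
Event 20 (EXEC): [IRQ2] PC=1: DEC 1 -> ACC=-4
Event 21 (EXEC): [IRQ2] PC=2: IRET -> resume MAIN at PC=2 (depth now 0)
Event 22 (EXEC): [MAIN] PC=2: DEC 1 -> ACC=-5
Event 23 (EXEC): [MAIN] PC=3: HALT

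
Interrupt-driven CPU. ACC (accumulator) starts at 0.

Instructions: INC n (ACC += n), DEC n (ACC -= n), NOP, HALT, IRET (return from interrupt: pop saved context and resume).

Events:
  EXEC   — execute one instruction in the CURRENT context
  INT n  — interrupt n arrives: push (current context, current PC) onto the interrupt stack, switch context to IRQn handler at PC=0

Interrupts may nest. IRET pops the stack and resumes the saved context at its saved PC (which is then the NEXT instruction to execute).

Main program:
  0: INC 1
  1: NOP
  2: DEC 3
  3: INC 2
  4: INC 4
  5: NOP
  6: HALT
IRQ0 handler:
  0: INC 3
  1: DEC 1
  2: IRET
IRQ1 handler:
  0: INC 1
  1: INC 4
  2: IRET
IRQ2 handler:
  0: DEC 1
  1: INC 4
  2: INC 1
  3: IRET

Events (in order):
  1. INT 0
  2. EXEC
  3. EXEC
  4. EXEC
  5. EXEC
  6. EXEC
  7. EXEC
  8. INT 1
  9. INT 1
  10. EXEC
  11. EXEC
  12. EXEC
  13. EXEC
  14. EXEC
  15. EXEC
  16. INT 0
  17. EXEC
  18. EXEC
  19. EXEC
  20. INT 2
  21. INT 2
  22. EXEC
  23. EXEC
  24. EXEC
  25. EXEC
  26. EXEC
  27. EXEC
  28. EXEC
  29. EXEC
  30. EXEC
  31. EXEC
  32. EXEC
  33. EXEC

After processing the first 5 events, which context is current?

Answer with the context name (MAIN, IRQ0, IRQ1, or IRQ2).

Answer: MAIN

Derivation:
Event 1 (INT 0): INT 0 arrives: push (MAIN, PC=0), enter IRQ0 at PC=0 (depth now 1)
Event 2 (EXEC): [IRQ0] PC=0: INC 3 -> ACC=3
Event 3 (EXEC): [IRQ0] PC=1: DEC 1 -> ACC=2
Event 4 (EXEC): [IRQ0] PC=2: IRET -> resume MAIN at PC=0 (depth now 0)
Event 5 (EXEC): [MAIN] PC=0: INC 1 -> ACC=3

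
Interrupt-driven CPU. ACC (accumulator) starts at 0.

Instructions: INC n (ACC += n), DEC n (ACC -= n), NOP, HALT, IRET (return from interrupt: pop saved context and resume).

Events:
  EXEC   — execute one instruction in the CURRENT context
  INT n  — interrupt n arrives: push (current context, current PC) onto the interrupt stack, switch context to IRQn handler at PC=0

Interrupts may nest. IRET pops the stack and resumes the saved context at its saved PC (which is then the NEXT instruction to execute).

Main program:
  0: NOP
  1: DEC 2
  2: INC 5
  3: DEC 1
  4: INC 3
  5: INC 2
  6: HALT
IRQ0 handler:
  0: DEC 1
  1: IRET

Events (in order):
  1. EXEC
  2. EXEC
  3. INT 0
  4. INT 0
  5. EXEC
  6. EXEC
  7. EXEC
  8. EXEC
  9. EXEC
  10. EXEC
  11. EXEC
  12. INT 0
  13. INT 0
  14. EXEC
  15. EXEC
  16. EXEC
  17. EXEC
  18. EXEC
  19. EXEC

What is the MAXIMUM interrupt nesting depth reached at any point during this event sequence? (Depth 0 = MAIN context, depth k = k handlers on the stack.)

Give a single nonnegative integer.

Answer: 2

Derivation:
Event 1 (EXEC): [MAIN] PC=0: NOP [depth=0]
Event 2 (EXEC): [MAIN] PC=1: DEC 2 -> ACC=-2 [depth=0]
Event 3 (INT 0): INT 0 arrives: push (MAIN, PC=2), enter IRQ0 at PC=0 (depth now 1) [depth=1]
Event 4 (INT 0): INT 0 arrives: push (IRQ0, PC=0), enter IRQ0 at PC=0 (depth now 2) [depth=2]
Event 5 (EXEC): [IRQ0] PC=0: DEC 1 -> ACC=-3 [depth=2]
Event 6 (EXEC): [IRQ0] PC=1: IRET -> resume IRQ0 at PC=0 (depth now 1) [depth=1]
Event 7 (EXEC): [IRQ0] PC=0: DEC 1 -> ACC=-4 [depth=1]
Event 8 (EXEC): [IRQ0] PC=1: IRET -> resume MAIN at PC=2 (depth now 0) [depth=0]
Event 9 (EXEC): [MAIN] PC=2: INC 5 -> ACC=1 [depth=0]
Event 10 (EXEC): [MAIN] PC=3: DEC 1 -> ACC=0 [depth=0]
Event 11 (EXEC): [MAIN] PC=4: INC 3 -> ACC=3 [depth=0]
Event 12 (INT 0): INT 0 arrives: push (MAIN, PC=5), enter IRQ0 at PC=0 (depth now 1) [depth=1]
Event 13 (INT 0): INT 0 arrives: push (IRQ0, PC=0), enter IRQ0 at PC=0 (depth now 2) [depth=2]
Event 14 (EXEC): [IRQ0] PC=0: DEC 1 -> ACC=2 [depth=2]
Event 15 (EXEC): [IRQ0] PC=1: IRET -> resume IRQ0 at PC=0 (depth now 1) [depth=1]
Event 16 (EXEC): [IRQ0] PC=0: DEC 1 -> ACC=1 [depth=1]
Event 17 (EXEC): [IRQ0] PC=1: IRET -> resume MAIN at PC=5 (depth now 0) [depth=0]
Event 18 (EXEC): [MAIN] PC=5: INC 2 -> ACC=3 [depth=0]
Event 19 (EXEC): [MAIN] PC=6: HALT [depth=0]
Max depth observed: 2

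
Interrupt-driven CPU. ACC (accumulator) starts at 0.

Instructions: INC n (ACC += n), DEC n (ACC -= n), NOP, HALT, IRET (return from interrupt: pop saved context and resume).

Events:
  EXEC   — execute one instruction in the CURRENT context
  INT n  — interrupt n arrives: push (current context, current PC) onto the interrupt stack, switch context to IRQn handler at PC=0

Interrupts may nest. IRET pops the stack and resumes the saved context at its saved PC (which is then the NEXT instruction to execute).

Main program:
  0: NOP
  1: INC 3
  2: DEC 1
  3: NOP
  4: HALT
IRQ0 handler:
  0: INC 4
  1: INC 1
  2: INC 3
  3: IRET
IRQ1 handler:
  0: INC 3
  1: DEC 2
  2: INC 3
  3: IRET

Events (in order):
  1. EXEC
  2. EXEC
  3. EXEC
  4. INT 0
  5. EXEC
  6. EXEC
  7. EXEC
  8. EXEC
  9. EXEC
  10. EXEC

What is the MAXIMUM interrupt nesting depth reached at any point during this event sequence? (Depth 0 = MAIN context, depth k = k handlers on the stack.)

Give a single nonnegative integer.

Event 1 (EXEC): [MAIN] PC=0: NOP [depth=0]
Event 2 (EXEC): [MAIN] PC=1: INC 3 -> ACC=3 [depth=0]
Event 3 (EXEC): [MAIN] PC=2: DEC 1 -> ACC=2 [depth=0]
Event 4 (INT 0): INT 0 arrives: push (MAIN, PC=3), enter IRQ0 at PC=0 (depth now 1) [depth=1]
Event 5 (EXEC): [IRQ0] PC=0: INC 4 -> ACC=6 [depth=1]
Event 6 (EXEC): [IRQ0] PC=1: INC 1 -> ACC=7 [depth=1]
Event 7 (EXEC): [IRQ0] PC=2: INC 3 -> ACC=10 [depth=1]
Event 8 (EXEC): [IRQ0] PC=3: IRET -> resume MAIN at PC=3 (depth now 0) [depth=0]
Event 9 (EXEC): [MAIN] PC=3: NOP [depth=0]
Event 10 (EXEC): [MAIN] PC=4: HALT [depth=0]
Max depth observed: 1

Answer: 1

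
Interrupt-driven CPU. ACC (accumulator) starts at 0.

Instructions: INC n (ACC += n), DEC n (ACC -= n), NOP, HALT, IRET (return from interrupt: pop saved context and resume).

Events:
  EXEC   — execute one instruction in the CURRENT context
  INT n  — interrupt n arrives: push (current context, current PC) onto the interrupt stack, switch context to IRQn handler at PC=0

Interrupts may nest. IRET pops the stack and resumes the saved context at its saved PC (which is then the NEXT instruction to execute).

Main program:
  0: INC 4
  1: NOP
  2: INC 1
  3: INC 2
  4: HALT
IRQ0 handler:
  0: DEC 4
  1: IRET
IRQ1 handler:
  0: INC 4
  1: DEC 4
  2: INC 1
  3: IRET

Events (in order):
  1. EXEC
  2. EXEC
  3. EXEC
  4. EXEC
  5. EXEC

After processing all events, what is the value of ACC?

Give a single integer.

Answer: 7

Derivation:
Event 1 (EXEC): [MAIN] PC=0: INC 4 -> ACC=4
Event 2 (EXEC): [MAIN] PC=1: NOP
Event 3 (EXEC): [MAIN] PC=2: INC 1 -> ACC=5
Event 4 (EXEC): [MAIN] PC=3: INC 2 -> ACC=7
Event 5 (EXEC): [MAIN] PC=4: HALT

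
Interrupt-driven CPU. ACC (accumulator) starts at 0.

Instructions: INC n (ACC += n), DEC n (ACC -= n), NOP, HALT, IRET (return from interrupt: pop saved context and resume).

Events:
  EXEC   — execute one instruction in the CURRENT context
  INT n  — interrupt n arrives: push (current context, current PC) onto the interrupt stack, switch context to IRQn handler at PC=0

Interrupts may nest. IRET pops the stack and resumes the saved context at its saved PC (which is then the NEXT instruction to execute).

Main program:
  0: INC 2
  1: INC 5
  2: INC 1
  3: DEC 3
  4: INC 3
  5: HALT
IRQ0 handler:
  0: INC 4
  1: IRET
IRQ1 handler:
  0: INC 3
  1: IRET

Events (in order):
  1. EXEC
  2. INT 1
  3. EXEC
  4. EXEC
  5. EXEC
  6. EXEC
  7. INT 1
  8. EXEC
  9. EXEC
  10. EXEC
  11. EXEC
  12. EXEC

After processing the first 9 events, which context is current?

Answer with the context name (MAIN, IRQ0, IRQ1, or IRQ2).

Answer: MAIN

Derivation:
Event 1 (EXEC): [MAIN] PC=0: INC 2 -> ACC=2
Event 2 (INT 1): INT 1 arrives: push (MAIN, PC=1), enter IRQ1 at PC=0 (depth now 1)
Event 3 (EXEC): [IRQ1] PC=0: INC 3 -> ACC=5
Event 4 (EXEC): [IRQ1] PC=1: IRET -> resume MAIN at PC=1 (depth now 0)
Event 5 (EXEC): [MAIN] PC=1: INC 5 -> ACC=10
Event 6 (EXEC): [MAIN] PC=2: INC 1 -> ACC=11
Event 7 (INT 1): INT 1 arrives: push (MAIN, PC=3), enter IRQ1 at PC=0 (depth now 1)
Event 8 (EXEC): [IRQ1] PC=0: INC 3 -> ACC=14
Event 9 (EXEC): [IRQ1] PC=1: IRET -> resume MAIN at PC=3 (depth now 0)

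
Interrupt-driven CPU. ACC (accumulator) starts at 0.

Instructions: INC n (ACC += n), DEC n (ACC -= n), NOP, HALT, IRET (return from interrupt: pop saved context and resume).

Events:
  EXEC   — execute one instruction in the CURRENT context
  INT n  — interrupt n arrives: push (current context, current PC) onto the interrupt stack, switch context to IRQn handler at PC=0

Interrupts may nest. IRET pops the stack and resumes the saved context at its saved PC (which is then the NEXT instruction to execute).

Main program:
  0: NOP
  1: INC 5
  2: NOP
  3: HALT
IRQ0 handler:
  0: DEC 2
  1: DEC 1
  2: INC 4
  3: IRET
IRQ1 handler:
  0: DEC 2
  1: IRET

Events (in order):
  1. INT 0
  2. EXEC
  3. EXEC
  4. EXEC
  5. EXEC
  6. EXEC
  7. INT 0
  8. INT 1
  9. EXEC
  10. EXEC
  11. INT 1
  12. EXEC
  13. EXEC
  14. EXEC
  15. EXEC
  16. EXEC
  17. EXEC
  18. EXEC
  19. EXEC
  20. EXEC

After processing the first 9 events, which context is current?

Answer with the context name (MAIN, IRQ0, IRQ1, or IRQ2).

Event 1 (INT 0): INT 0 arrives: push (MAIN, PC=0), enter IRQ0 at PC=0 (depth now 1)
Event 2 (EXEC): [IRQ0] PC=0: DEC 2 -> ACC=-2
Event 3 (EXEC): [IRQ0] PC=1: DEC 1 -> ACC=-3
Event 4 (EXEC): [IRQ0] PC=2: INC 4 -> ACC=1
Event 5 (EXEC): [IRQ0] PC=3: IRET -> resume MAIN at PC=0 (depth now 0)
Event 6 (EXEC): [MAIN] PC=0: NOP
Event 7 (INT 0): INT 0 arrives: push (MAIN, PC=1), enter IRQ0 at PC=0 (depth now 1)
Event 8 (INT 1): INT 1 arrives: push (IRQ0, PC=0), enter IRQ1 at PC=0 (depth now 2)
Event 9 (EXEC): [IRQ1] PC=0: DEC 2 -> ACC=-1

Answer: IRQ1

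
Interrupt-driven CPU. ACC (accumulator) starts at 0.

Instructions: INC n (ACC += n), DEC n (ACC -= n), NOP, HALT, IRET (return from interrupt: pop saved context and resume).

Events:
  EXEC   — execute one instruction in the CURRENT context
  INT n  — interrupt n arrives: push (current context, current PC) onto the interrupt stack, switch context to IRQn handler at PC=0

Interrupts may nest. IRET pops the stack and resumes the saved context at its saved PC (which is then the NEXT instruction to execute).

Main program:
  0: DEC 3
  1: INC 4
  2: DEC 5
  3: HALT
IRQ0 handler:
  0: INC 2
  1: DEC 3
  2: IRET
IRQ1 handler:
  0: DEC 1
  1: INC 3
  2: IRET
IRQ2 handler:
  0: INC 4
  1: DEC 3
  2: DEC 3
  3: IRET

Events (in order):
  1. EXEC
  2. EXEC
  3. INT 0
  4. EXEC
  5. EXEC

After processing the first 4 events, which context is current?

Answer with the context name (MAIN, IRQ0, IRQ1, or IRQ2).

Event 1 (EXEC): [MAIN] PC=0: DEC 3 -> ACC=-3
Event 2 (EXEC): [MAIN] PC=1: INC 4 -> ACC=1
Event 3 (INT 0): INT 0 arrives: push (MAIN, PC=2), enter IRQ0 at PC=0 (depth now 1)
Event 4 (EXEC): [IRQ0] PC=0: INC 2 -> ACC=3

Answer: IRQ0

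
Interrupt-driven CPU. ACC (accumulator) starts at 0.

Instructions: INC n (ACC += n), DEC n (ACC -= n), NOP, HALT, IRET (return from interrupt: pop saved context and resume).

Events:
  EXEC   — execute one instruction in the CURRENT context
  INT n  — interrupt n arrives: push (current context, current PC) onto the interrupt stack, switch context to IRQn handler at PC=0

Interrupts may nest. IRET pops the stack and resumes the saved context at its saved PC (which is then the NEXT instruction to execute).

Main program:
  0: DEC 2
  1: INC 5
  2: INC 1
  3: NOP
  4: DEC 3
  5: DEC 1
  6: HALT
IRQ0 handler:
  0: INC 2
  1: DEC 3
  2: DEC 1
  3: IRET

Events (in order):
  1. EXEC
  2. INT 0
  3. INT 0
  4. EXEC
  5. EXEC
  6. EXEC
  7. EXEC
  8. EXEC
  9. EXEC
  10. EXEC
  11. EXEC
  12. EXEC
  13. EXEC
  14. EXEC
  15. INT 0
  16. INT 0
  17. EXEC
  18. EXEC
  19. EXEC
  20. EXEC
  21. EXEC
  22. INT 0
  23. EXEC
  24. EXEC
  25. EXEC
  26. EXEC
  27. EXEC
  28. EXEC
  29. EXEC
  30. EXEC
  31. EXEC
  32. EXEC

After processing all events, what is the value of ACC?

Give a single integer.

Answer: -10

Derivation:
Event 1 (EXEC): [MAIN] PC=0: DEC 2 -> ACC=-2
Event 2 (INT 0): INT 0 arrives: push (MAIN, PC=1), enter IRQ0 at PC=0 (depth now 1)
Event 3 (INT 0): INT 0 arrives: push (IRQ0, PC=0), enter IRQ0 at PC=0 (depth now 2)
Event 4 (EXEC): [IRQ0] PC=0: INC 2 -> ACC=0
Event 5 (EXEC): [IRQ0] PC=1: DEC 3 -> ACC=-3
Event 6 (EXEC): [IRQ0] PC=2: DEC 1 -> ACC=-4
Event 7 (EXEC): [IRQ0] PC=3: IRET -> resume IRQ0 at PC=0 (depth now 1)
Event 8 (EXEC): [IRQ0] PC=0: INC 2 -> ACC=-2
Event 9 (EXEC): [IRQ0] PC=1: DEC 3 -> ACC=-5
Event 10 (EXEC): [IRQ0] PC=2: DEC 1 -> ACC=-6
Event 11 (EXEC): [IRQ0] PC=3: IRET -> resume MAIN at PC=1 (depth now 0)
Event 12 (EXEC): [MAIN] PC=1: INC 5 -> ACC=-1
Event 13 (EXEC): [MAIN] PC=2: INC 1 -> ACC=0
Event 14 (EXEC): [MAIN] PC=3: NOP
Event 15 (INT 0): INT 0 arrives: push (MAIN, PC=4), enter IRQ0 at PC=0 (depth now 1)
Event 16 (INT 0): INT 0 arrives: push (IRQ0, PC=0), enter IRQ0 at PC=0 (depth now 2)
Event 17 (EXEC): [IRQ0] PC=0: INC 2 -> ACC=2
Event 18 (EXEC): [IRQ0] PC=1: DEC 3 -> ACC=-1
Event 19 (EXEC): [IRQ0] PC=2: DEC 1 -> ACC=-2
Event 20 (EXEC): [IRQ0] PC=3: IRET -> resume IRQ0 at PC=0 (depth now 1)
Event 21 (EXEC): [IRQ0] PC=0: INC 2 -> ACC=0
Event 22 (INT 0): INT 0 arrives: push (IRQ0, PC=1), enter IRQ0 at PC=0 (depth now 2)
Event 23 (EXEC): [IRQ0] PC=0: INC 2 -> ACC=2
Event 24 (EXEC): [IRQ0] PC=1: DEC 3 -> ACC=-1
Event 25 (EXEC): [IRQ0] PC=2: DEC 1 -> ACC=-2
Event 26 (EXEC): [IRQ0] PC=3: IRET -> resume IRQ0 at PC=1 (depth now 1)
Event 27 (EXEC): [IRQ0] PC=1: DEC 3 -> ACC=-5
Event 28 (EXEC): [IRQ0] PC=2: DEC 1 -> ACC=-6
Event 29 (EXEC): [IRQ0] PC=3: IRET -> resume MAIN at PC=4 (depth now 0)
Event 30 (EXEC): [MAIN] PC=4: DEC 3 -> ACC=-9
Event 31 (EXEC): [MAIN] PC=5: DEC 1 -> ACC=-10
Event 32 (EXEC): [MAIN] PC=6: HALT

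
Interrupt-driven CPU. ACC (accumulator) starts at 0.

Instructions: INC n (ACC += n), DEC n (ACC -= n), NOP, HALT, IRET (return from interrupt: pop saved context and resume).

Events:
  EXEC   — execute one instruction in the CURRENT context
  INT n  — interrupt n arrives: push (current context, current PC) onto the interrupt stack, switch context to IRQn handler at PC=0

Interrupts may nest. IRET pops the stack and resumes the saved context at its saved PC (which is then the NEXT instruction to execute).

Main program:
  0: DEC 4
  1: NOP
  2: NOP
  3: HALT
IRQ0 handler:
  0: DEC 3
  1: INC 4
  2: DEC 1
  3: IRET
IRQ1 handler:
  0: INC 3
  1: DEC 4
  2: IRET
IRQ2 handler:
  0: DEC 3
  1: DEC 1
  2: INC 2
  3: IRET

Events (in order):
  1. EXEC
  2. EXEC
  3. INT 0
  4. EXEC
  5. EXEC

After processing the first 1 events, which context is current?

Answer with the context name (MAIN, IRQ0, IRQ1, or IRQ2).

Event 1 (EXEC): [MAIN] PC=0: DEC 4 -> ACC=-4

Answer: MAIN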